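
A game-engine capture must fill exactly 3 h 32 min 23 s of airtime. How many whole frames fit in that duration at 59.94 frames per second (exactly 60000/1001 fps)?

3 h 32 min 23 s = 12743 s.
Frames = 12743 × 60000/1001 = 764580000/1001 ≈ 763816.1838.
Complete frames: 763816.

763816 frames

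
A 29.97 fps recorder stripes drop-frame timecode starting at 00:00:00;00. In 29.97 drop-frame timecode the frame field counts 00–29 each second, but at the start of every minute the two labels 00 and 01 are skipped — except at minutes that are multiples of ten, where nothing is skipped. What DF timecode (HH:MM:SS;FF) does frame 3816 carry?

Each 10-minute DF block holds 10 × 60 × 30 − 9 × 2 = 17982 frames. 3816 ÷ 17982 → 0 full blocks, remainder 3816.
Within the partial block the first minute is 1800 frames and each further minute 1798, so 2 further minute boundaries passed. Total skipped labels = 18 × 0 + 2 × 2 = 4.
Non-drop label index = 3816 + 4 = 3820; at 30 labels/s that is 00:02:07:10, i.e. DF 00:02:07;10.

00:02:07;10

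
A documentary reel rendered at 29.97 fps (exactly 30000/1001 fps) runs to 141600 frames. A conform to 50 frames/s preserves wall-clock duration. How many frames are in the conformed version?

Target frames = source frames × (target rate / source rate) = 141600 × (50)/(30000/1001) = 141600 × 1001/600 = 236236.

236236 frames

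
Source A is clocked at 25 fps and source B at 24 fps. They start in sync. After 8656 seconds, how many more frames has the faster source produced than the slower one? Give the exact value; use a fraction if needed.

A emits 25 × 8656 = 216400 frames; B emits 24 × 8656 = 207744.
Difference = 8656 frames; B is behind A.

8656 frames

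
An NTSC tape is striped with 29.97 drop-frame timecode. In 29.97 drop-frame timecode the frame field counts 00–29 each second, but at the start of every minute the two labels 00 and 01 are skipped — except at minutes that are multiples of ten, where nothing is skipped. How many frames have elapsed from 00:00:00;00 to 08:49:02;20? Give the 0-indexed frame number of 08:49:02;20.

As if non-drop at 30 labels/s: (8 × 3600 + 49 × 60 + 2) × 30 + 20 = 952280.
Minute boundaries passed: 529; those not divisible by 10: 529 − 52 = 477; dropped labels = 2 × 477 = 954.
Actual frame index = 952280 − 954 = 951326.

951326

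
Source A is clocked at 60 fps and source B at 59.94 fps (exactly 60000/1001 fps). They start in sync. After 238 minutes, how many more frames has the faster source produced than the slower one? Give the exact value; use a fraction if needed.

238 min = 14280 s.
A emits 60 × 14280 = 856800 frames; B emits 60000/1001 × 14280 = 122400000/143.
Difference = 122400/143 frames (≈ 855.9441); B is behind A.

122400/143 frames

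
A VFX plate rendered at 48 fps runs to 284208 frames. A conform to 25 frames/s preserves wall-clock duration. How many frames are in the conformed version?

Target frames = source frames × (target rate / source rate) = 284208 × (25)/(48) = 284208 × 25/48 = 148025.

148025 frames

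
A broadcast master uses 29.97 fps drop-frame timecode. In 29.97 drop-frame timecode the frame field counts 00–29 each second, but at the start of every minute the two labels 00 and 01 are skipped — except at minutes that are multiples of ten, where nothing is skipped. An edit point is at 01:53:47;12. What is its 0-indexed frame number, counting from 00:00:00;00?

204618

As if non-drop at 30 labels/s: (1 × 3600 + 53 × 60 + 47) × 30 + 12 = 204822.
Minute boundaries passed: 113; those not divisible by 10: 113 − 11 = 102; dropped labels = 2 × 102 = 204.
Actual frame index = 204822 − 204 = 204618.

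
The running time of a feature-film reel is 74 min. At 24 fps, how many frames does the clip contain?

106560 frames

74 min = 4440 s.
Frames = 4440 × 24 = 106560.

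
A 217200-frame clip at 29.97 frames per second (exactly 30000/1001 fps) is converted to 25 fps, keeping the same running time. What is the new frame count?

Target frames = source frames × (target rate / source rate) = 217200 × (25)/(30000/1001) = 217200 × 1001/1200 = 181181.

181181 frames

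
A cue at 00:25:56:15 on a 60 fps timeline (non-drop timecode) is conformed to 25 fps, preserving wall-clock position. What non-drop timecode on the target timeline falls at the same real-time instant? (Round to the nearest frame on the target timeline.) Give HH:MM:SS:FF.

Source frame index: (0×3600 + 25×60 + 56) × 60 + 15 = 93375.
Real time: 93375 / (60) = 6225/4 s.
Target frame: (6225/4) × (25) = 155625/4 ≈ 38906.250 → 38906.
At 25 labels/s: frame 38906 → 00:25:56:06.

00:25:56:06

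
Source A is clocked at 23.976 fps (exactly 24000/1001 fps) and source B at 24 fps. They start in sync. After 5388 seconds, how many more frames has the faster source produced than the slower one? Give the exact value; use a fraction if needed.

A emits 24000/1001 × 5388 = 129312000/1001 frames; B emits 24 × 5388 = 129312.
Difference = 129312/1001 frames (≈ 129.1828); B is ahead of A.

129312/1001 frames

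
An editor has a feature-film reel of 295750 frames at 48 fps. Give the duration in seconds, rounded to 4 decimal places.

Running time = 295750 × 1/48 = 147875/24 s ≈ 6161.4583 s.

6161.4583 seconds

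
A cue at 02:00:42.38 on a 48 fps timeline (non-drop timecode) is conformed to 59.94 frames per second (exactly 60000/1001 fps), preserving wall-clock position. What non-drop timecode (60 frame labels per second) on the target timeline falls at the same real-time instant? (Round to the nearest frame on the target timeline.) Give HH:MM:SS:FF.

02:00:35:33

Source frame index: (2×3600 + 0×60 + 42) × 48 + 38 = 347654.
Real time: 347654 / (48) = 173827/24 s.
Target frame: (173827/24) × (60000/1001) = 434567500/1001 ≈ 434133.367 → 434133.
At 60 labels/s: frame 434133 → 02:00:35:33.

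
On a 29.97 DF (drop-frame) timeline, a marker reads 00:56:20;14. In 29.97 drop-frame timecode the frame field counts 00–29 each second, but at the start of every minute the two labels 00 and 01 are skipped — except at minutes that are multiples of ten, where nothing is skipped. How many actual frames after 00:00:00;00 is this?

101312

Complete 10-minute blocks: 5, each 17982 frames → 89910.
Remaining 6 whole minutes in the current block: 1800 + 5 × 1798 = 10790 frames.
Within the current minute: 20 × 30 + 14 − 2 = 612 (labels ;00/;01 skipped at this minute). Total = 89910 + 10790 + 612 = 101312.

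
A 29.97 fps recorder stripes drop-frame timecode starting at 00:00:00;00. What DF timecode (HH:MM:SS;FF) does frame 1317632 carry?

12:12:45;00

Ten DF minutes hold 17982 frames, so frame 1317632 lies in block 73 (frames 1312686–1330667) with 4946 frames into that block.
The block's first minute is 1800 frames and the rest 1798 each; 4946 frames reaches minute 2, so 73 × 18 + 2 × 2 = 1318 labels have been skipped so far.
Adding those back, label number 1317632 + 1318 = 1318950 at 30 labels/s is 43965 s + 0 f = 12 h 12 min 45 s frame 0, i.e. 12:12:45;00.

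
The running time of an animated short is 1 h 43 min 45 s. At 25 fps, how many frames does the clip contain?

1 h 43 min 45 s = 6225 s.
Frames = 6225 × 25 = 155625.

155625 frames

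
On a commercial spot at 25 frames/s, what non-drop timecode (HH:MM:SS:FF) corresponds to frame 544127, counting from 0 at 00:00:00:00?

544127 ÷ 25 = 21765 full seconds, remainder 2 frames.
21765 s = 6 h 2 min 45 s.
Timecode: 06:02:45:02.

06:02:45:02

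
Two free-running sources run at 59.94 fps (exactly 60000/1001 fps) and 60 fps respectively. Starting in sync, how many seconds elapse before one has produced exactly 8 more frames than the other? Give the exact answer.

2002/15 seconds

The gap grows by |60 − 60000/1001| = 60/1001 frames per second.
Time for a 8-frame gap: 8 ÷ (60/1001) = 2002/15 s.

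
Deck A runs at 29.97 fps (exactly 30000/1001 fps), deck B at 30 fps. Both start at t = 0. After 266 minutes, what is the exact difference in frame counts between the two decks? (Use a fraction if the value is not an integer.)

266 min = 15960 s.
A emits 30000/1001 × 15960 = 68400000/143 frames; B emits 30 × 15960 = 478800.
Difference = 68400/143 frames (≈ 478.3217); B is ahead of A.

68400/143 frames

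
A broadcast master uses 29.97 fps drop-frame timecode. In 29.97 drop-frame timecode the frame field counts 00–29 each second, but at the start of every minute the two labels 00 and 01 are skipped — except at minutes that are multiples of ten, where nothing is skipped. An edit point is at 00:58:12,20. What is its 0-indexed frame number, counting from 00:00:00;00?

Complete 10-minute blocks: 5, each 17982 frames → 89910.
Remaining 8 whole minutes in the current block: 1800 + 7 × 1798 = 14386 frames.
Within the current minute: 12 × 30 + 20 − 2 = 378 (labels ;00/;01 skipped at this minute). Total = 89910 + 14386 + 378 = 104674.

104674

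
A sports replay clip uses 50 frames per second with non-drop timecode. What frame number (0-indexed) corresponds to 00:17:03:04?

Total seconds to the label: (0 × 3600 + 17 × 60 + 3) = 1023.
Frame index = 1023 × 50 + 4 = 51154.

frame 51154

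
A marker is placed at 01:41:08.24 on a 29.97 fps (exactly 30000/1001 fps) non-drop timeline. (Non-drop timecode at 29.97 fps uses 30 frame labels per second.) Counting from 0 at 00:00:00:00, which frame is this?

Total seconds to the label: (1 × 3600 + 41 × 60 + 8) = 6068.
Frame index = 6068 × 30 + 24 = 182064.

182064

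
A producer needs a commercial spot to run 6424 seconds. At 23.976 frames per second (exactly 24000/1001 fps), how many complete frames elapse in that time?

Frames = 6424 × 24000/1001 = 14016000/91 ≈ 154021.9780.
Complete frames: 154021.

154021 frames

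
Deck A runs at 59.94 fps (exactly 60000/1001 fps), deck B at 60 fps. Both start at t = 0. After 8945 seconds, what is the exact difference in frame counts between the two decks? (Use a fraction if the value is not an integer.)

A emits 60000/1001 × 8945 = 536700000/1001 frames; B emits 60 × 8945 = 536700.
Difference = 536700/1001 frames (≈ 536.1638); B is ahead of A.

536700/1001 frames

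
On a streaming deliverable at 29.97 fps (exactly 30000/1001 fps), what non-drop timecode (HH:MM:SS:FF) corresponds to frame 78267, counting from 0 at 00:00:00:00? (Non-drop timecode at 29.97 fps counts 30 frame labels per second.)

78267 ÷ 30 = 2608 full seconds, remainder 27 frames.
2608 s = 0 h 43 min 28 s.
Timecode: 00:43:28:27.

00:43:28:27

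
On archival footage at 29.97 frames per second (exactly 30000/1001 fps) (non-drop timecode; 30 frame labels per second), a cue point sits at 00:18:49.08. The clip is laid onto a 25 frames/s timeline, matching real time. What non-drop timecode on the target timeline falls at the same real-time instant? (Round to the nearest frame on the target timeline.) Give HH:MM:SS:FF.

00:18:50:10

Source frame index: (0×3600 + 18×60 + 49) × 30 + 8 = 33878.
Real time: 33878 / (30000/1001) = 16955939/15000 s.
Target frame: (16955939/15000) × (25) = 16955939/600 ≈ 28259.898 → 28260.
At 25 labels/s: frame 28260 → 00:18:50:10.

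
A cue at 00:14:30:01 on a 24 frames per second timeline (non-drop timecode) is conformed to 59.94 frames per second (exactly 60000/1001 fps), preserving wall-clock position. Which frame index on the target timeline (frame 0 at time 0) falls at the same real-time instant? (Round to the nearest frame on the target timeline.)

Source frame index: (0×3600 + 14×60 + 30) × 24 + 1 = 20881.
Real time: 20881 / (24) = 20881/24 s.
Target frame: (20881/24) × (60000/1001) = 7457500/143 ≈ 52150.350 → 52150.

frame 52150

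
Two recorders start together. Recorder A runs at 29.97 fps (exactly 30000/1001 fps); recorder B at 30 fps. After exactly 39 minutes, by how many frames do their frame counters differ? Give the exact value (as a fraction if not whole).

5400/77 frames

39 min = 2340 s.
A emits 30000/1001 × 2340 = 5400000/77 frames; B emits 30 × 2340 = 70200.
Difference = 5400/77 frames (≈ 70.1299); B is ahead of A.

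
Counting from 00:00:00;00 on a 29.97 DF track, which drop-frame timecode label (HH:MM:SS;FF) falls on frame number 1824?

Ten DF minutes hold 17982 frames, so frame 1824 lies in block 0 (frames 0–17981) with 1824 frames into that block.
The block's first minute is 1800 frames and the rest 1798 each; 1824 frames reaches minute 1, so 0 × 18 + 1 × 2 = 2 labels have been skipped so far.
Adding those back, label number 1824 + 2 = 1826 at 30 labels/s is 60 s + 26 f = 0 h 1 min 0 s frame 26, i.e. 00:01:00;26.

00:01:00;26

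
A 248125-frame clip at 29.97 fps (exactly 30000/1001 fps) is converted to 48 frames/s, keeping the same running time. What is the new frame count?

397397 frames

Target frames = source frames × (target rate / source rate) = 248125 × (48)/(30000/1001) = 248125 × 1001/625 = 397397.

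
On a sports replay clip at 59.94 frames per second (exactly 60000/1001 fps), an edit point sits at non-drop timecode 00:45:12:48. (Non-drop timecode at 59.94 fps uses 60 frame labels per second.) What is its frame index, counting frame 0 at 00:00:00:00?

Total seconds to the label: (0 × 3600 + 45 × 60 + 12) = 2712.
Frame index = 2712 × 60 + 48 = 162768.

frame 162768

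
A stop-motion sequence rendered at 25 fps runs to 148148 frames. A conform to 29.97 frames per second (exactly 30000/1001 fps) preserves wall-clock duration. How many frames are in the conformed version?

177600 frames

Target frames = source frames × (target rate / source rate) = 148148 × (30000/1001)/(25) = 148148 × 1200/1001 = 177600.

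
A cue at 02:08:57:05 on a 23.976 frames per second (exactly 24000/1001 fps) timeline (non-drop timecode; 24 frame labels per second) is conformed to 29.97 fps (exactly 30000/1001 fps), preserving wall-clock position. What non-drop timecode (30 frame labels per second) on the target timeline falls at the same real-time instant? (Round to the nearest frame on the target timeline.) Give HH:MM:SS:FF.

02:08:57:06

Source frame index: (2×3600 + 8×60 + 57) × 24 + 5 = 185693.
Real time: 185693 / (24000/1001) = 185878693/24000 s.
Target frame: (185878693/24000) × (30000/1001) = 928465/4 ≈ 232116.250 → 232116.
At 30 labels/s: frame 232116 → 02:08:57:06.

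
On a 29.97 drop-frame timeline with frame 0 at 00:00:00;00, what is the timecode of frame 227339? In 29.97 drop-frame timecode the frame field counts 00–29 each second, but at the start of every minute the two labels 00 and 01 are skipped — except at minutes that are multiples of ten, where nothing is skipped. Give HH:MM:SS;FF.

02:06:25;17

Ten DF minutes hold 17982 frames, so frame 227339 lies in block 12 (frames 215784–233765) with 11555 frames into that block.
The block's first minute is 1800 frames and the rest 1798 each; 11555 frames reaches minute 6, so 12 × 18 + 6 × 2 = 228 labels have been skipped so far.
Adding those back, label number 227339 + 228 = 227567 at 30 labels/s is 7585 s + 17 f = 2 h 6 min 25 s frame 17, i.e. 02:06:25;17.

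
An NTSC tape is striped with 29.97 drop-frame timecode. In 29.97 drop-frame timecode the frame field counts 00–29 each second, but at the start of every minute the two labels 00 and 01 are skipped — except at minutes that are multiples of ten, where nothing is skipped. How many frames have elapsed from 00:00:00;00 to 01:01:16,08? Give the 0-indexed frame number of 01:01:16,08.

Complete 10-minute blocks: 6, each 17982 frames → 107892.
Remaining 1 whole minute in the current block: 1800 + 0 × 1798 = 1800 frames.
Within the current minute: 16 × 30 + 8 − 2 = 486 (labels ;00/;01 skipped at this minute). Total = 107892 + 1800 + 486 = 110178.

110178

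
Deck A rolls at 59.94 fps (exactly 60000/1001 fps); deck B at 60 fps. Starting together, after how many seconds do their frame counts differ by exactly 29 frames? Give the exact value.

The gap grows by |60 − 60000/1001| = 60/1001 frames per second.
Time for a 29-frame gap: 29 ÷ (60/1001) = 29029/60 s.

29029/60 seconds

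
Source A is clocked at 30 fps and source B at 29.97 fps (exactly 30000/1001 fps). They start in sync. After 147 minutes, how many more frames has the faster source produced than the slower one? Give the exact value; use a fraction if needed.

147 min = 8820 s.
A emits 30 × 8820 = 264600 frames; B emits 30000/1001 × 8820 = 37800000/143.
Difference = 37800/143 frames (≈ 264.3357); B is behind A.

37800/143 frames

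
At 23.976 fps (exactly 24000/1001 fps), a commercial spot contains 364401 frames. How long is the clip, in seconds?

15198.558375 seconds

Running time = 364401 / (24000/1001) = 15198.558375 s.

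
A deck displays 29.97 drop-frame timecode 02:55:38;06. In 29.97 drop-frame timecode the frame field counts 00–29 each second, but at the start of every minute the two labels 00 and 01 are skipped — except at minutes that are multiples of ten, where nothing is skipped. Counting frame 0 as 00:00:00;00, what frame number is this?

315830

As if non-drop at 30 labels/s: (2 × 3600 + 55 × 60 + 38) × 30 + 6 = 316146.
Minute boundaries passed: 175; those not divisible by 10: 175 − 17 = 158; dropped labels = 2 × 158 = 316.
Actual frame index = 316146 − 316 = 315830.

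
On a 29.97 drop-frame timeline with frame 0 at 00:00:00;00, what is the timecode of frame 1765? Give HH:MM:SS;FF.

00:00:58;25

Ten DF minutes hold 17982 frames, so frame 1765 lies in block 0 (frames 0–17981) with 1765 frames into that block.
The block's first minute is 1800 frames and the rest 1798 each; 1765 frames reaches minute 0, so 0 × 18 + 0 × 2 = 0 labels have been skipped so far.
Adding those back, label number 1765 + 0 = 1765 at 30 labels/s is 58 s + 25 f = 0 h 0 min 58 s frame 25, i.e. 00:00:58;25.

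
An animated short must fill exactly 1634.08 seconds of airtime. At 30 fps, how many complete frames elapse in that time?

49022 frames

Frames = 1634.08 × 30 = 245112/5 ≈ 49022.4000.
Complete frames: 49022.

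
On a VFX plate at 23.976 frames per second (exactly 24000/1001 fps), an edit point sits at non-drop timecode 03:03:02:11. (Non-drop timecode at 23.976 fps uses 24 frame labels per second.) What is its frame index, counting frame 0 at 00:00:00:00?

263579

Total seconds to the label: (3 × 3600 + 3 × 60 + 2) = 10982.
Frame index = 10982 × 24 + 11 = 263579.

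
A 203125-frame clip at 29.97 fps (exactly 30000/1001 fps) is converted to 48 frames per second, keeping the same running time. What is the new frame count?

325325 frames

Target frames = source frames × (target rate / source rate) = 203125 × (48)/(30000/1001) = 203125 × 1001/625 = 325325.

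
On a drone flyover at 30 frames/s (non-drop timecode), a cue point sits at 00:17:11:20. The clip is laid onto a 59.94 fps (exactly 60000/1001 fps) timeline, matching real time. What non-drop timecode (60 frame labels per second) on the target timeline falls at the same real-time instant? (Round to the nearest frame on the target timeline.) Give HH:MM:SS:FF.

Source frame index: (0×3600 + 17×60 + 11) × 30 + 20 = 30950.
Real time: 30950 / (30) = 3095/3 s.
Target frame: (3095/3) × (60000/1001) = 61900000/1001 ≈ 61838.162 → 61838.
At 60 labels/s: frame 61838 → 00:17:10:38.

00:17:10:38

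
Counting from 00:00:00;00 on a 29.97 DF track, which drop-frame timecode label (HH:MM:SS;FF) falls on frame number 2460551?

22:48:20;15

Ten DF minutes hold 17982 frames, so frame 2460551 lies in block 136 (frames 2445552–2463533) with 14999 frames into that block.
The block's first minute is 1800 frames and the rest 1798 each; 14999 frames reaches minute 8, so 136 × 18 + 8 × 2 = 2464 labels have been skipped so far.
Adding those back, label number 2460551 + 2464 = 2463015 at 30 labels/s is 82100 s + 15 f = 22 h 48 min 20 s frame 15, i.e. 22:48:20;15.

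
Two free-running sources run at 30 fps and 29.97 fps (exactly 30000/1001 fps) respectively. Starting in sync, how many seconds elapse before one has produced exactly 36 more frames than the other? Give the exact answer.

1201.2 seconds

The gap grows by |30000/1001 − 30| = 30/1001 frames per second.
Time for a 36-frame gap: 36 ÷ (30/1001) = 1201.2 s.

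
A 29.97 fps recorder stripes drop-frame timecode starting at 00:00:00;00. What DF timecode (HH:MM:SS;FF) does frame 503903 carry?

04:40:13;17

Ten DF minutes hold 17982 frames, so frame 503903 lies in block 28 (frames 503496–521477) with 407 frames into that block.
The block's first minute is 1800 frames and the rest 1798 each; 407 frames reaches minute 0, so 28 × 18 + 0 × 2 = 504 labels have been skipped so far.
Adding those back, label number 503903 + 504 = 504407 at 30 labels/s is 16813 s + 17 f = 4 h 40 min 13 s frame 17, i.e. 04:40:13;17.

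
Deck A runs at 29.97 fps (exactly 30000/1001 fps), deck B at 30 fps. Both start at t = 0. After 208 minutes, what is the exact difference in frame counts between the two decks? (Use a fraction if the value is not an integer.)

208 min = 12480 s.
A emits 30000/1001 × 12480 = 28800000/77 frames; B emits 30 × 12480 = 374400.
Difference = 28800/77 frames (≈ 374.0260); B is ahead of A.

28800/77 frames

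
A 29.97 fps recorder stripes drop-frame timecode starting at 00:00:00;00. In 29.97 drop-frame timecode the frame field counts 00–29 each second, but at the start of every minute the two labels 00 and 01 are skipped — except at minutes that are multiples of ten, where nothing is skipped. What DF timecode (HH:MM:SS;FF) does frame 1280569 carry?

Ten DF minutes hold 17982 frames, so frame 1280569 lies in block 71 (frames 1276722–1294703) with 3847 frames into that block.
The block's first minute is 1800 frames and the rest 1798 each; 3847 frames reaches minute 2, so 71 × 18 + 2 × 2 = 1282 labels have been skipped so far.
Adding those back, label number 1280569 + 1282 = 1281851 at 30 labels/s is 42728 s + 11 f = 11 h 52 min 8 s frame 11, i.e. 11:52:08;11.

11:52:08;11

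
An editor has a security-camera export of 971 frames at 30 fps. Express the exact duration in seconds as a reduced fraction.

Running time = 971 ÷ (30) = 971 × 1/30 = 971/30 s.

971/30 seconds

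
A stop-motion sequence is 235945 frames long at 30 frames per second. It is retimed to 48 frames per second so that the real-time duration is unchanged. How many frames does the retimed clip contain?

377512 frames

Target frames = source frames × (target rate / source rate) = 235945 × (48)/(30) = 235945 × 8/5 = 377512.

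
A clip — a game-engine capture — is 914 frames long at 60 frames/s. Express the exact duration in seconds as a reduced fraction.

Running time = 914 ÷ (60) = 914 × 1/60 = 457/30 s.

457/30 seconds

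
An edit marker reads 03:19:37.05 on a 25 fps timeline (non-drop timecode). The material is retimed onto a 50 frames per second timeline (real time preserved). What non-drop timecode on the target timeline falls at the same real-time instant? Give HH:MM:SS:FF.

Source frame index: (3×3600 + 19×60 + 37) × 25 + 5 = 299430.
Real time: 299430 / (25) = 59886/5 s.
Target frame: (59886/5) × (50) = 598860.
At 50 labels/s: frame 598860 → 03:19:37:10.

03:19:37:10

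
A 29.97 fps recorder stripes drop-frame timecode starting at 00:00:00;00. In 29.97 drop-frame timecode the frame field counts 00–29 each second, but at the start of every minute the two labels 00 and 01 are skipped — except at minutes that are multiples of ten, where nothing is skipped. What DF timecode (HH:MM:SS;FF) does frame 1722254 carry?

Ten DF minutes hold 17982 frames, so frame 1722254 lies in block 95 (frames 1708290–1726271) with 13964 frames into that block.
The block's first minute is 1800 frames and the rest 1798 each; 13964 frames reaches minute 7, so 95 × 18 + 7 × 2 = 1724 labels have been skipped so far.
Adding those back, label number 1722254 + 1724 = 1723978 at 30 labels/s is 57465 s + 28 f = 15 h 57 min 45 s frame 28, i.e. 15:57:45;28.

15:57:45;28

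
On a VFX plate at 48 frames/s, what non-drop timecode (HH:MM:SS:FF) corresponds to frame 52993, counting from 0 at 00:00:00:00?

00:18:24:01

52993 ÷ 48 = 1104 full seconds, remainder 1 frame.
1104 s = 0 h 18 min 24 s.
Timecode: 00:18:24:01.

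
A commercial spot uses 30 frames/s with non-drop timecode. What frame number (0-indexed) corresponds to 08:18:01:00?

frame 896430

Total seconds to the label: (8 × 3600 + 18 × 60 + 1) = 29881.
Frame index = 29881 × 30 + 0 = 896430.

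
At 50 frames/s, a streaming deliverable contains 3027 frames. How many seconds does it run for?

Running time = 3027 / (50) = 60.54 s.

60.54 seconds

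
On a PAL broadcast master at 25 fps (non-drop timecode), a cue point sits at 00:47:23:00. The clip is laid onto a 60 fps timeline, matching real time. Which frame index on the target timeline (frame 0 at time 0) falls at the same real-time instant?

frame 170580

Source frame index: (0×3600 + 47×60 + 23) × 25 + 0 = 71075.
Real time: 71075 / (25) = 2843 s.
Target frame: (2843) × (60) = 170580.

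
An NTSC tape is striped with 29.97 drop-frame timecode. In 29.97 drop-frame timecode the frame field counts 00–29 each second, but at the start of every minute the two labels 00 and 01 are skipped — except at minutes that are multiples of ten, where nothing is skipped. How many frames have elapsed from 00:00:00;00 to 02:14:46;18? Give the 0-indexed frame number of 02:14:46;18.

Complete 10-minute blocks: 13, each 17982 frames → 233766.
Remaining 4 whole minutes in the current block: 1800 + 3 × 1798 = 7194 frames.
Within the current minute: 46 × 30 + 18 − 2 = 1396 (labels ;00/;01 skipped at this minute). Total = 233766 + 7194 + 1396 = 242356.

242356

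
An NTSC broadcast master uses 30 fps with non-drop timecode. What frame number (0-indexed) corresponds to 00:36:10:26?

Total seconds to the label: (0 × 3600 + 36 × 60 + 10) = 2170.
Frame index = 2170 × 30 + 26 = 65126.

65126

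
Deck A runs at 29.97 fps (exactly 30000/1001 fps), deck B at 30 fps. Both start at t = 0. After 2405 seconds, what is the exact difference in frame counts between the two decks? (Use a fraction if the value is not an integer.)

A emits 30000/1001 × 2405 = 5550000/77 frames; B emits 30 × 2405 = 72150.
Difference = 5550/77 frames (≈ 72.0779); B is ahead of A.

5550/77 frames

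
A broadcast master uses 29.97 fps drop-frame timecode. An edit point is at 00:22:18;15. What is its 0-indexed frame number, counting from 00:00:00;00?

Complete 10-minute blocks: 2, each 17982 frames → 35964.
Remaining 2 whole minutes in the current block: 1800 + 1 × 1798 = 3598 frames.
Within the current minute: 18 × 30 + 15 − 2 = 553 (labels ;00/;01 skipped at this minute). Total = 35964 + 3598 + 553 = 40115.

40115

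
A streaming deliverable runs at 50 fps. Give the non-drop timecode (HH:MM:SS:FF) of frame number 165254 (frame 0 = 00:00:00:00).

00:55:05:04

165254 ÷ 50 = 3305 full seconds, remainder 4 frames.
3305 s = 0 h 55 min 5 s.
Timecode: 00:55:05:04.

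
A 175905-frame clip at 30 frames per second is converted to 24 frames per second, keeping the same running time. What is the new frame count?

Target frames = source frames × (target rate / source rate) = 175905 × (24)/(30) = 175905 × 4/5 = 140724.

140724 frames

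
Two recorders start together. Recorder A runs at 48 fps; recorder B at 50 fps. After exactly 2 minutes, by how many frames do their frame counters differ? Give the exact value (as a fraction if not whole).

2 min = 120 s.
A emits 48 × 120 = 5760 frames; B emits 50 × 120 = 6000.
Difference = 240 frames; B is ahead of A.

240 frames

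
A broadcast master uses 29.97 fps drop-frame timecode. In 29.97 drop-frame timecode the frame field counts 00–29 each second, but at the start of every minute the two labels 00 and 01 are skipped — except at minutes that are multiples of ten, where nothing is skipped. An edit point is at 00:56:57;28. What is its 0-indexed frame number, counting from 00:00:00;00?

As if non-drop at 30 labels/s: (0 × 3600 + 56 × 60 + 57) × 30 + 28 = 102538.
Minute boundaries passed: 56; those not divisible by 10: 56 − 5 = 51; dropped labels = 2 × 51 = 102.
Actual frame index = 102538 − 102 = 102436.

102436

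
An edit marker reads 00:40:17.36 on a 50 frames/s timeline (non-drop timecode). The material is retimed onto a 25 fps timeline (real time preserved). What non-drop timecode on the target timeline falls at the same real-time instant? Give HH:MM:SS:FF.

Source frame index: (0×3600 + 40×60 + 17) × 50 + 36 = 120886.
Real time: 120886 / (50) = 60443/25 s.
Target frame: (60443/25) × (25) = 60443.
At 25 labels/s: frame 60443 → 00:40:17:18.

00:40:17:18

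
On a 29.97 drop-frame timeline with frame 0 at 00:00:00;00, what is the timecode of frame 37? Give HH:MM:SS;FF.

00:00:01;07

Each 10-minute DF block holds 10 × 60 × 30 − 9 × 2 = 17982 frames. 37 ÷ 17982 → 0 full blocks, remainder 37.
Within the partial block the first minute is 1800 frames and each further minute 1798, so 0 further minute boundaries passed. Total skipped labels = 18 × 0 + 2 × 0 = 0.
Non-drop label index = 37 + 0 = 37; at 30 labels/s that is 00:00:01:07, i.e. DF 00:00:01;07.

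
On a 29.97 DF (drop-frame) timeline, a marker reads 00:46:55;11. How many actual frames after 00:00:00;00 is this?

84377

As if non-drop at 30 labels/s: (0 × 3600 + 46 × 60 + 55) × 30 + 11 = 84461.
Minute boundaries passed: 46; those not divisible by 10: 46 − 4 = 42; dropped labels = 2 × 42 = 84.
Actual frame index = 84461 − 84 = 84377.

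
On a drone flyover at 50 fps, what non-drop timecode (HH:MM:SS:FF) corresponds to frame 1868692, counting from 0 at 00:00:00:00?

10:22:53:42

1868692 ÷ 50 = 37373 full seconds, remainder 42 frames.
37373 s = 10 h 22 min 53 s.
Timecode: 10:22:53:42.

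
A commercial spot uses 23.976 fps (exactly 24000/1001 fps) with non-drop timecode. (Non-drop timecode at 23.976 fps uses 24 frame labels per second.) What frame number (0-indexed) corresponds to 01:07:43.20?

Total seconds to the label: (1 × 3600 + 7 × 60 + 43) = 4063.
Frame index = 4063 × 24 + 20 = 97532.

97532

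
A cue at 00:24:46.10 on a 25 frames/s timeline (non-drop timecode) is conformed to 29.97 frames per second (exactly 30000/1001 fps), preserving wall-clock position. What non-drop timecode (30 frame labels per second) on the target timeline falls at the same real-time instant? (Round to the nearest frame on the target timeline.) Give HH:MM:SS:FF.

00:24:44:27

Source frame index: (0×3600 + 24×60 + 46) × 25 + 10 = 37160.
Real time: 37160 / (25) = 7432/5 s.
Target frame: (7432/5) × (30000/1001) = 44592000/1001 ≈ 44547.453 → 44547.
At 30 labels/s: frame 44547 → 00:24:44:27.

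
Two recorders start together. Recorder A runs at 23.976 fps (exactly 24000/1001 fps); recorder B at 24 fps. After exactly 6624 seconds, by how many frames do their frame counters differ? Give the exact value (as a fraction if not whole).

A emits 24000/1001 × 6624 = 158976000/1001 frames; B emits 24 × 6624 = 158976.
Difference = 158976/1001 frames (≈ 158.8172); B is ahead of A.

158976/1001 frames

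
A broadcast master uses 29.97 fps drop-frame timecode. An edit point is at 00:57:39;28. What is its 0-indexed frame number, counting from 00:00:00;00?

103694

Complete 10-minute blocks: 5, each 17982 frames → 89910.
Remaining 7 whole minutes in the current block: 1800 + 6 × 1798 = 12588 frames.
Within the current minute: 39 × 30 + 28 − 2 = 1196 (labels ;00/;01 skipped at this minute). Total = 89910 + 12588 + 1196 = 103694.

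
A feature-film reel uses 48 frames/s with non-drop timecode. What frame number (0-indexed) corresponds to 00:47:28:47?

frame 136751

Total seconds to the label: (0 × 3600 + 47 × 60 + 28) = 2848.
Frame index = 2848 × 48 + 47 = 136751.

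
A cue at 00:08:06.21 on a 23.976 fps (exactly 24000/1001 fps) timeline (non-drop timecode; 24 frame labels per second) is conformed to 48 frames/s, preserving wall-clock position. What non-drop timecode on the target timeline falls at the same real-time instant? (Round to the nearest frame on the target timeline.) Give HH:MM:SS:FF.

00:08:07:17

Source frame index: (0×3600 + 8×60 + 6) × 24 + 21 = 11685.
Real time: 11685 / (24000/1001) = 779779/1600 s.
Target frame: (779779/1600) × (48) = 2339337/100 ≈ 23393.370 → 23393.
At 48 labels/s: frame 23393 → 00:08:07:17.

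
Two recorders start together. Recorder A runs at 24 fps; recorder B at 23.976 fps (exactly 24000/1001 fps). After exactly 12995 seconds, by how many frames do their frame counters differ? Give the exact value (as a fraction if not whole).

A emits 24 × 12995 = 311880 frames; B emits 24000/1001 × 12995 = 311880000/1001.
Difference = 311880/1001 frames (≈ 311.5684); B is behind A.

311880/1001 frames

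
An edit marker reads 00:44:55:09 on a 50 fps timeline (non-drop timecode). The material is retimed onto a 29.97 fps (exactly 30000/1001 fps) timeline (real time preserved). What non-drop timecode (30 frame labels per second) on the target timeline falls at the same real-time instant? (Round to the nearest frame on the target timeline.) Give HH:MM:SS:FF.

Source frame index: (0×3600 + 44×60 + 55) × 50 + 9 = 134759.
Real time: 134759 / (50) = 134759/50 s.
Target frame: (134759/50) × (30000/1001) = 80855400/1001 ≈ 80774.625 → 80775.
At 30 labels/s: frame 80775 → 00:44:52:15.

00:44:52:15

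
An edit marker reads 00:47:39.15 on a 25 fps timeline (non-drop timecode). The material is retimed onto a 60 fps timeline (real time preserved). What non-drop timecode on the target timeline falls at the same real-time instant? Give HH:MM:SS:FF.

00:47:39:36

Source frame index: (0×3600 + 47×60 + 39) × 25 + 15 = 71490.
Real time: 71490 / (25) = 14298/5 s.
Target frame: (14298/5) × (60) = 171576.
At 60 labels/s: frame 171576 → 00:47:39:36.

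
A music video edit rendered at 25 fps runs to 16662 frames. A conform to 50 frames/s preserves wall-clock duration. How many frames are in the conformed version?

33324 frames

Frames at target rate = 16662 × (50) / (25) = 33324.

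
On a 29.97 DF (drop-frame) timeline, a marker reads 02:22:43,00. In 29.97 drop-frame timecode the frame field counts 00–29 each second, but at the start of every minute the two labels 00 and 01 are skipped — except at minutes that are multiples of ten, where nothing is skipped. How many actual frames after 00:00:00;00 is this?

256634

Complete 10-minute blocks: 14, each 17982 frames → 251748.
Remaining 2 whole minutes in the current block: 1800 + 1 × 1798 = 3598 frames.
Within the current minute: 43 × 30 + 0 − 2 = 1288 (labels ;00/;01 skipped at this minute). Total = 251748 + 3598 + 1288 = 256634.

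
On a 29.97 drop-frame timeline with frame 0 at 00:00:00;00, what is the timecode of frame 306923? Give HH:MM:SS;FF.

02:50:40;29

Ten DF minutes hold 17982 frames, so frame 306923 lies in block 17 (frames 305694–323675) with 1229 frames into that block.
The block's first minute is 1800 frames and the rest 1798 each; 1229 frames reaches minute 0, so 17 × 18 + 0 × 2 = 306 labels have been skipped so far.
Adding those back, label number 306923 + 306 = 307229 at 30 labels/s is 10240 s + 29 f = 2 h 50 min 40 s frame 29, i.e. 02:50:40;29.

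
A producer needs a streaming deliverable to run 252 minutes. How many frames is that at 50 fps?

252 min = 15120 s.
Frames = 15120 × 50 = 756000.

756000 frames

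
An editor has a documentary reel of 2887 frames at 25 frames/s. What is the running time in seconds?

Running time = 2887 / (25) = 115.48 s.

115.48 seconds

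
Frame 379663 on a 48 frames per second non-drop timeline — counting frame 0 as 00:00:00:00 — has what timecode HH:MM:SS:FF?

379663 ÷ 48 = 7909 full seconds, remainder 31 frames.
7909 s = 2 h 11 min 49 s.
Timecode: 02:11:49:31.

02:11:49:31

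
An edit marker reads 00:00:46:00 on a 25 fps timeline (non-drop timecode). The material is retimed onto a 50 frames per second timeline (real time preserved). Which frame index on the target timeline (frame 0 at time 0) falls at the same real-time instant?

Source frame index: (0×3600 + 0×60 + 46) × 25 + 0 = 1150.
Real time: 1150 / (25) = 46 s.
Target frame: (46) × (50) = 2300.

frame 2300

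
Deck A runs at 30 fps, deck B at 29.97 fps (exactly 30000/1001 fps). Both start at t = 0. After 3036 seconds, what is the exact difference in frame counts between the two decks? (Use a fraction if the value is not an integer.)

A emits 30 × 3036 = 91080 frames; B emits 30000/1001 × 3036 = 8280000/91.
Difference = 8280/91 frames (≈ 90.9890); B is behind A.

8280/91 frames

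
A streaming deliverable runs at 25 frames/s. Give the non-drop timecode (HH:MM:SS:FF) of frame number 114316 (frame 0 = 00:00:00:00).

114316 ÷ 25 = 4572 full seconds, remainder 16 frames.
4572 s = 1 h 16 min 12 s.
Timecode: 01:16:12:16.

01:16:12:16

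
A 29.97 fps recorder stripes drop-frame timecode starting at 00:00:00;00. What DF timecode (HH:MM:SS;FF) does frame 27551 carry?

00:15:19;09

Each 10-minute DF block holds 10 × 60 × 30 − 9 × 2 = 17982 frames. 27551 ÷ 17982 → 1 full block, remainder 9569.
Within the partial block the first minute is 1800 frames and each further minute 1798, so 5 further minute boundaries passed. Total skipped labels = 18 × 1 + 2 × 5 = 28.
Non-drop label index = 27551 + 28 = 27579; at 30 labels/s that is 00:15:19:09, i.e. DF 00:15:19;09.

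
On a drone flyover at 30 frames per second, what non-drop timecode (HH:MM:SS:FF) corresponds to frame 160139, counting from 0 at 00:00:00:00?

160139 ÷ 30 = 5337 full seconds, remainder 29 frames.
5337 s = 1 h 28 min 57 s.
Timecode: 01:28:57:29.

01:28:57:29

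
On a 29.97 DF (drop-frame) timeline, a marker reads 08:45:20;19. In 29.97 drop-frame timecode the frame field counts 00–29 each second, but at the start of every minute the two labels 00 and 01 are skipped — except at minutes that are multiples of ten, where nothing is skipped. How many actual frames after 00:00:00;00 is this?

As if non-drop at 30 labels/s: (8 × 3600 + 45 × 60 + 20) × 30 + 19 = 945619.
Minute boundaries passed: 525; those not divisible by 10: 525 − 52 = 473; dropped labels = 2 × 473 = 946.
Actual frame index = 945619 − 946 = 944673.

944673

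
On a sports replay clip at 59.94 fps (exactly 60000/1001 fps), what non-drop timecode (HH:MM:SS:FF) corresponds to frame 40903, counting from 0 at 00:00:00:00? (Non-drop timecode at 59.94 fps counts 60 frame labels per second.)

40903 ÷ 60 = 681 full seconds, remainder 43 frames.
681 s = 0 h 11 min 21 s.
Timecode: 00:11:21:43.

00:11:21:43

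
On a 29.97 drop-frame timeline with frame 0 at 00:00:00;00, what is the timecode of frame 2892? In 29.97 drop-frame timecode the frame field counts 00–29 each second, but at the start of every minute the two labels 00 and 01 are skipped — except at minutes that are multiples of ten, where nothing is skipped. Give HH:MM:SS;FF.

00:01:36;14

Ten DF minutes hold 17982 frames, so frame 2892 lies in block 0 (frames 0–17981) with 2892 frames into that block.
The block's first minute is 1800 frames and the rest 1798 each; 2892 frames reaches minute 1, so 0 × 18 + 1 × 2 = 2 labels have been skipped so far.
Adding those back, label number 2892 + 2 = 2894 at 30 labels/s is 96 s + 14 f = 0 h 1 min 36 s frame 14, i.e. 00:01:36;14.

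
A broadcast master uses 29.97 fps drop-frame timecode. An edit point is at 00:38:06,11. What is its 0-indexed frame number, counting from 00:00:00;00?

As if non-drop at 30 labels/s: (0 × 3600 + 38 × 60 + 6) × 30 + 11 = 68591.
Minute boundaries passed: 38; those not divisible by 10: 38 − 3 = 35; dropped labels = 2 × 35 = 70.
Actual frame index = 68591 − 70 = 68521.

68521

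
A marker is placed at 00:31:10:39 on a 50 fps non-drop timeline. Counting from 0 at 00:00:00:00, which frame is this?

Total seconds to the label: (0 × 3600 + 31 × 60 + 10) = 1870.
Frame index = 1870 × 50 + 39 = 93539.

frame 93539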